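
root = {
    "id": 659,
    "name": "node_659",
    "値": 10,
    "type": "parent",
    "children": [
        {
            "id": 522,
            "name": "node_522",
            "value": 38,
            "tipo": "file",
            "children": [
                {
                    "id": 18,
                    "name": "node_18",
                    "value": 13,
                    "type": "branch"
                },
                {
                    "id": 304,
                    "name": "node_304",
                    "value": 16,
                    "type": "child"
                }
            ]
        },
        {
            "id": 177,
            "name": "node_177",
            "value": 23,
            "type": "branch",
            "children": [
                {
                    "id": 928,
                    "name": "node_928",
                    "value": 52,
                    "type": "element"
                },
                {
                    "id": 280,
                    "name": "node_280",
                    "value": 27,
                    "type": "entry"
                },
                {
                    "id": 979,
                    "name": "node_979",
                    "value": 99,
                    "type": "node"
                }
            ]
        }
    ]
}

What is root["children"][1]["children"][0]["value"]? 52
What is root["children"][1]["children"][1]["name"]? "node_280"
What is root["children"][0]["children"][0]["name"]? "node_18"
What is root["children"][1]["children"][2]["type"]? "node"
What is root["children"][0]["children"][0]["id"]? 18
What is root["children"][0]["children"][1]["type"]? "child"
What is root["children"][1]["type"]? "branch"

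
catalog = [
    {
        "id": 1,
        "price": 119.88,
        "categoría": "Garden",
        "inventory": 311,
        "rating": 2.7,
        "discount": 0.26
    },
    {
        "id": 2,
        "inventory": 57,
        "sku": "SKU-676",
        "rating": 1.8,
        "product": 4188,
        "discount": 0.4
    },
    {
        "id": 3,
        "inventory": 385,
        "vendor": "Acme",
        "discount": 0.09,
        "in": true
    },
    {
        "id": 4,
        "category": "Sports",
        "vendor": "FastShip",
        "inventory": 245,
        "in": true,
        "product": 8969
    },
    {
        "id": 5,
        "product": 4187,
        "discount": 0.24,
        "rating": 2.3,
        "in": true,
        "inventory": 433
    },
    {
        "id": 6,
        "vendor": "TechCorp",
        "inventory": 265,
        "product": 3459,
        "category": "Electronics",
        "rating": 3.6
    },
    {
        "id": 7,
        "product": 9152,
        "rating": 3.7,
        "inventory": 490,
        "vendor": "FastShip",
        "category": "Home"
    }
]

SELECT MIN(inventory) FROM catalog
57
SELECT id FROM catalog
[1, 2, 3, 4, 5, 6, 7]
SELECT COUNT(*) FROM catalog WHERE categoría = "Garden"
1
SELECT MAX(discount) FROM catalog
0.4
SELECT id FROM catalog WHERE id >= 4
[4, 5, 6, 7]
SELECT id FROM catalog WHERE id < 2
[1]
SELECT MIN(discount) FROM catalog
0.09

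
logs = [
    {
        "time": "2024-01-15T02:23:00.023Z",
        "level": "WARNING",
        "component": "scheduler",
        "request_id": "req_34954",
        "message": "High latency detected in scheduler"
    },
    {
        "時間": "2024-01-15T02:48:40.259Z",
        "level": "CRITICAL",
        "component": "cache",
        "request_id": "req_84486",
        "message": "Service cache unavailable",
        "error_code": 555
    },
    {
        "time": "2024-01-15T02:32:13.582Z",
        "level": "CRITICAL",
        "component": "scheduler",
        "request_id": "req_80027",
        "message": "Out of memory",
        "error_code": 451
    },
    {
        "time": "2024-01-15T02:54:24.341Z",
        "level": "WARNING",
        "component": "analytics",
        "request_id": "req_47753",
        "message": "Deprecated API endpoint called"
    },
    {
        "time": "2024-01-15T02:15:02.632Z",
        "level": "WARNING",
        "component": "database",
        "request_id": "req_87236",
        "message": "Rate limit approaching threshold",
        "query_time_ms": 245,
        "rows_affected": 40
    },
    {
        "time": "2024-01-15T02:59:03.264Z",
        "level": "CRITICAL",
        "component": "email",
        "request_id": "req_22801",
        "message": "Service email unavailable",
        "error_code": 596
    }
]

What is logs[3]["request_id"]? "req_47753"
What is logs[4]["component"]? "database"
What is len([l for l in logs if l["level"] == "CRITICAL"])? 3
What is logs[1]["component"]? "cache"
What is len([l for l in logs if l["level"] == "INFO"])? 0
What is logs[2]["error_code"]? 451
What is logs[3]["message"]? "Deprecated API endpoint called"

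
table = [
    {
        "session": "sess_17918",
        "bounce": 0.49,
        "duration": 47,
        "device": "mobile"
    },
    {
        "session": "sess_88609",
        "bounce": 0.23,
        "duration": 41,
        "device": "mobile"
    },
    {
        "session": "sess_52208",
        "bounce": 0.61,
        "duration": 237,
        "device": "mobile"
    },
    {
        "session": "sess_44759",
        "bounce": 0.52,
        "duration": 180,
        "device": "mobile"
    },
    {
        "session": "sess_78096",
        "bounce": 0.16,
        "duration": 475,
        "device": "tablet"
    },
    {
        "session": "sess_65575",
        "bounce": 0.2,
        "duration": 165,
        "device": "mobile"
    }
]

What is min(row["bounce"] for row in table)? 0.16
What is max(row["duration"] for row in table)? 475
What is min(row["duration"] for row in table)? 41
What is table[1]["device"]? "mobile"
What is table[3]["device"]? "mobile"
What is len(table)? 6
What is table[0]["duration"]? 47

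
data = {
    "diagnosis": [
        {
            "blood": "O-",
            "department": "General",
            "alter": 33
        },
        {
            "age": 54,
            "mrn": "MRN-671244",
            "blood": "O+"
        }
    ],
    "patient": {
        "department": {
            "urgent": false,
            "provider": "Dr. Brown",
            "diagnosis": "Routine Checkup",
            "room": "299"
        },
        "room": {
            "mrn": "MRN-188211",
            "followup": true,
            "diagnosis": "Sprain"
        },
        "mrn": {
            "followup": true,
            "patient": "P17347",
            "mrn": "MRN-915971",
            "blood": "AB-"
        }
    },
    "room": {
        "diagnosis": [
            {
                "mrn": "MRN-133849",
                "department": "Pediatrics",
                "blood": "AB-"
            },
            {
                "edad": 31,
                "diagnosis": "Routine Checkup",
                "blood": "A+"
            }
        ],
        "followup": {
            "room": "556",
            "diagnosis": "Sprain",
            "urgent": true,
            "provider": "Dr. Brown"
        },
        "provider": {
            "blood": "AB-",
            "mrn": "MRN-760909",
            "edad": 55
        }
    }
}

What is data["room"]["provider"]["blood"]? "AB-"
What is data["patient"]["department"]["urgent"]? False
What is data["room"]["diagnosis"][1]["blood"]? "A+"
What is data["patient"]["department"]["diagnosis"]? "Routine Checkup"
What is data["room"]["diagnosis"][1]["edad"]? 31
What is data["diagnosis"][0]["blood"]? "O-"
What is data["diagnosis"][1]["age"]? 54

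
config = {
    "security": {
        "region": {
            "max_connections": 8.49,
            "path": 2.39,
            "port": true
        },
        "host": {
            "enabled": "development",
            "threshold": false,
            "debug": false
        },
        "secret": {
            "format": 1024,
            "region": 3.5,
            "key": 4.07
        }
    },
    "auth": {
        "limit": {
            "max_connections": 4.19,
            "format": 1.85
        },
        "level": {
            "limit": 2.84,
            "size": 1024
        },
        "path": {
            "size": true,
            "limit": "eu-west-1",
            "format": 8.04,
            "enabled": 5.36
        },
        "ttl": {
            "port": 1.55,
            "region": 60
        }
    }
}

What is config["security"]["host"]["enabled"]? "development"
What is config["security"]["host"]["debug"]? False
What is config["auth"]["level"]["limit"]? 2.84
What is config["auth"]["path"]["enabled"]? 5.36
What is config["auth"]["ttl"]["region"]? 60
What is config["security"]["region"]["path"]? 2.39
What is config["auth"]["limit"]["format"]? 1.85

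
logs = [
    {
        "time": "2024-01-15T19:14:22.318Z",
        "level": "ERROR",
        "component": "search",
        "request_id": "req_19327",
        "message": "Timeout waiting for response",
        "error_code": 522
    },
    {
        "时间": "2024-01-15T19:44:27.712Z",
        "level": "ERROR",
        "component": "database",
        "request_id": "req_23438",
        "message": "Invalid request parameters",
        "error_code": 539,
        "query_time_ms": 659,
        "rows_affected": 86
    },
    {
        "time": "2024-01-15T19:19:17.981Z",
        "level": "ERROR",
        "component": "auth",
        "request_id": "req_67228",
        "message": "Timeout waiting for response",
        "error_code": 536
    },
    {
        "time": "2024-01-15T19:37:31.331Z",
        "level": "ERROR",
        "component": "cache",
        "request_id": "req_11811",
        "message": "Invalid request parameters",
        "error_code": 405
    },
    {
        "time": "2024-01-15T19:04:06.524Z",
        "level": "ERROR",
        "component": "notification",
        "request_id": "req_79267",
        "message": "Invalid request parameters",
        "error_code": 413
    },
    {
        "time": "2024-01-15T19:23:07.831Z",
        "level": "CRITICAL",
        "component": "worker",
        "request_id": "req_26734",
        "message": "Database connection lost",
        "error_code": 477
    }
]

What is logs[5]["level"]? "CRITICAL"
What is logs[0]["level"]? "ERROR"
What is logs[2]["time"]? "2024-01-15T19:19:17.981Z"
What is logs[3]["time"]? "2024-01-15T19:37:31.331Z"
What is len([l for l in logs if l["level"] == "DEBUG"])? 0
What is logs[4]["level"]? "ERROR"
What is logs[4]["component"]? "notification"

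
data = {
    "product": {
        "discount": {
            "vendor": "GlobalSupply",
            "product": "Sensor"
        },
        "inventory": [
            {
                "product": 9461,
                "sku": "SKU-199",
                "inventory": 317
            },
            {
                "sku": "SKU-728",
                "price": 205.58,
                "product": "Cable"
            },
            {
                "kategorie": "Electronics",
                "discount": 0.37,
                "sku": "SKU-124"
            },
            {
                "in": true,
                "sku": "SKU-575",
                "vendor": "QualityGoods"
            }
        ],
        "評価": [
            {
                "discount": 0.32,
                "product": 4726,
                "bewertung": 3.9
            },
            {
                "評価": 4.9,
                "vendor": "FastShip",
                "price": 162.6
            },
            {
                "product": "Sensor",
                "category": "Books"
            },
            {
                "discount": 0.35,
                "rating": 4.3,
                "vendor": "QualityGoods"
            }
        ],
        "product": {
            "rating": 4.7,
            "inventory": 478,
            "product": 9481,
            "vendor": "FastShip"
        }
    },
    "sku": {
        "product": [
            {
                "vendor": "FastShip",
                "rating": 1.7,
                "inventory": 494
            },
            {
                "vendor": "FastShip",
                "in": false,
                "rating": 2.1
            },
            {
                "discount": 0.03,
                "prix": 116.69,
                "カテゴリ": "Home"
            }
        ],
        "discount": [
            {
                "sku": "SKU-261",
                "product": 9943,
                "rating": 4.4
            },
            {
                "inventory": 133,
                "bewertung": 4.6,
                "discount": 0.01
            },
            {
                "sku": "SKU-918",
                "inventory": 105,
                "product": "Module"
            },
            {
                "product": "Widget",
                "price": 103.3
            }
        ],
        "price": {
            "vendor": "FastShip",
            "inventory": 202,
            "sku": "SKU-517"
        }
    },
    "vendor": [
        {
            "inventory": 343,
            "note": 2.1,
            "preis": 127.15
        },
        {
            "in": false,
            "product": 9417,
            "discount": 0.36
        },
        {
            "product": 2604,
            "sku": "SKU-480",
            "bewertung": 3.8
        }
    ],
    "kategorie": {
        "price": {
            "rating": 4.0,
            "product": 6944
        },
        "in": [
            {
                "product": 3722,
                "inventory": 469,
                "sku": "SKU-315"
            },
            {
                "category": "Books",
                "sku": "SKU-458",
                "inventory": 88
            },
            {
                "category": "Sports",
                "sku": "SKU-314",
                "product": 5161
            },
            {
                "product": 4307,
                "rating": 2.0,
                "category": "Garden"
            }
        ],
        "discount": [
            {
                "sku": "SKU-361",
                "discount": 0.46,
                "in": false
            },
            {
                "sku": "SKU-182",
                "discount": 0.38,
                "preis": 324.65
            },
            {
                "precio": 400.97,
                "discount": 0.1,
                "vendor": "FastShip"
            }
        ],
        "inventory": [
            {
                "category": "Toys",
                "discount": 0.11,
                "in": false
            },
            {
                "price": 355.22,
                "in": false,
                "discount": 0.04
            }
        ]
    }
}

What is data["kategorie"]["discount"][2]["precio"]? 400.97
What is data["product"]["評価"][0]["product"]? 4726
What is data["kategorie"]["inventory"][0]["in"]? False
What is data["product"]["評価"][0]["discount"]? 0.32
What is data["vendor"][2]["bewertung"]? 3.8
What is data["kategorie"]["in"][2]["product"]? 5161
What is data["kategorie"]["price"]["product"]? 6944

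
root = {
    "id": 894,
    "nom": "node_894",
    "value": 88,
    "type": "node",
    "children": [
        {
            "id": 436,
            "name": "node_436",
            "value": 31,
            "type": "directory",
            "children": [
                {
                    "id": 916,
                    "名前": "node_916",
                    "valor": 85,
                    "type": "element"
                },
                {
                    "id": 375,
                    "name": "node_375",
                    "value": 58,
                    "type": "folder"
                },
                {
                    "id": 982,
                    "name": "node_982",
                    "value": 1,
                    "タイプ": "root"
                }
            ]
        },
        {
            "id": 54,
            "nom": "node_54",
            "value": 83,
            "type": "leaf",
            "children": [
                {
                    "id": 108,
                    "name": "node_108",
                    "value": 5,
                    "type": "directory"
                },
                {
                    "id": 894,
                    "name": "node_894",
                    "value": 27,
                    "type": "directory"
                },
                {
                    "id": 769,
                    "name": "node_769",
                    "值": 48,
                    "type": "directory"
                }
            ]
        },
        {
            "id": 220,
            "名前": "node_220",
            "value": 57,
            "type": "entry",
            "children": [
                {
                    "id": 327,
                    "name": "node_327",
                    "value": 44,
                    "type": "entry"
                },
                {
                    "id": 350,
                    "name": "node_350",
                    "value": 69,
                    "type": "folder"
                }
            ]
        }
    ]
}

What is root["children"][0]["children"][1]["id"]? 375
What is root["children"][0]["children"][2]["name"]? "node_982"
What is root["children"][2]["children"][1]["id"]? 350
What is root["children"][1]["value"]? 83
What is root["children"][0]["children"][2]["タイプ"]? "root"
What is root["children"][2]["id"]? 220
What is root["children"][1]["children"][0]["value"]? 5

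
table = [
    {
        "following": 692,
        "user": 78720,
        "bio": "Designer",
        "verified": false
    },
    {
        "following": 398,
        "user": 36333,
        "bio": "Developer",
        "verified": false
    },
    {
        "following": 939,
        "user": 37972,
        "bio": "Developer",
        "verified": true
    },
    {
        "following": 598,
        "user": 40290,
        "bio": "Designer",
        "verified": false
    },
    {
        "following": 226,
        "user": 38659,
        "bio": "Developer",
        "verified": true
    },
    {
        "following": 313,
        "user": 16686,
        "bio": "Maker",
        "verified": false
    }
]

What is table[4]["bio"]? "Developer"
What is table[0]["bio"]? "Designer"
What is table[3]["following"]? 598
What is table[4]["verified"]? True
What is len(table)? 6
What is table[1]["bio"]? "Developer"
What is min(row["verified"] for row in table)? False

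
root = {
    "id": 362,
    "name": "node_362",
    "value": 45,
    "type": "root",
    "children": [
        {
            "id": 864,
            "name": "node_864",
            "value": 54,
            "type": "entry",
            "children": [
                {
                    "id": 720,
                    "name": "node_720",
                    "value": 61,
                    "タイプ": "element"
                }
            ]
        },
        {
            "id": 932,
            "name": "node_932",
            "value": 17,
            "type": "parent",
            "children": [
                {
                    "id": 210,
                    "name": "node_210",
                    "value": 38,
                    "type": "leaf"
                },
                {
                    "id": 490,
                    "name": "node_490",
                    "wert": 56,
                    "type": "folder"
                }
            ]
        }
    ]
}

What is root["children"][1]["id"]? 932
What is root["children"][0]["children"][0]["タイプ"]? "element"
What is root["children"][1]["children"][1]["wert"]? 56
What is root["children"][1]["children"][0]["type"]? "leaf"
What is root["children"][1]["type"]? "parent"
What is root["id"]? 362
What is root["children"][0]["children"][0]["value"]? 61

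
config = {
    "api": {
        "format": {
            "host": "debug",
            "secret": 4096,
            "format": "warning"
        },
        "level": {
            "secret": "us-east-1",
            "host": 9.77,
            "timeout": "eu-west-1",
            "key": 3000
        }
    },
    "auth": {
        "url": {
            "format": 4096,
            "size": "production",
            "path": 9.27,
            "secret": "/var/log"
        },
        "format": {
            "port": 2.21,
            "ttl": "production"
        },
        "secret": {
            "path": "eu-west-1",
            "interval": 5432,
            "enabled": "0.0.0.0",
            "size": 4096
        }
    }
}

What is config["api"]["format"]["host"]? "debug"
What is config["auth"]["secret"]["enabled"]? "0.0.0.0"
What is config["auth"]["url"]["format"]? 4096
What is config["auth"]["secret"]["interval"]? 5432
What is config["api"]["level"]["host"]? 9.77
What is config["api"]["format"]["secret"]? 4096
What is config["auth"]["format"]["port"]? 2.21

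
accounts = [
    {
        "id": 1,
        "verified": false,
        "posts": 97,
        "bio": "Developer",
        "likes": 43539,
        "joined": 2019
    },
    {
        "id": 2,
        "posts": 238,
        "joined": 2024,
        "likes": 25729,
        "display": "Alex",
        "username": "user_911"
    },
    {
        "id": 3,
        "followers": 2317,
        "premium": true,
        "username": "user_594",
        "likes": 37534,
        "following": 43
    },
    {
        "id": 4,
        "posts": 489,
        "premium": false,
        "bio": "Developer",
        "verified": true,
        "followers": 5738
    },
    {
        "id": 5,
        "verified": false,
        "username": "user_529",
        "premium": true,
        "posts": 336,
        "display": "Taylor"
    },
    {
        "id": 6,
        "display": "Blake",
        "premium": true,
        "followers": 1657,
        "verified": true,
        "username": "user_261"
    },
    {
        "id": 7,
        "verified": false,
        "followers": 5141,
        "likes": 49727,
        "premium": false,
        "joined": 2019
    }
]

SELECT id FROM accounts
[1, 2, 3, 4, 5, 6, 7]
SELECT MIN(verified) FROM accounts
False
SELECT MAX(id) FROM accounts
7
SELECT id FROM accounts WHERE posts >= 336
[4, 5]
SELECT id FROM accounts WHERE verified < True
[1, 5, 7]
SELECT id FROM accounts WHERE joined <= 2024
[1, 2, 7]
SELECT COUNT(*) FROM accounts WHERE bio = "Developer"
2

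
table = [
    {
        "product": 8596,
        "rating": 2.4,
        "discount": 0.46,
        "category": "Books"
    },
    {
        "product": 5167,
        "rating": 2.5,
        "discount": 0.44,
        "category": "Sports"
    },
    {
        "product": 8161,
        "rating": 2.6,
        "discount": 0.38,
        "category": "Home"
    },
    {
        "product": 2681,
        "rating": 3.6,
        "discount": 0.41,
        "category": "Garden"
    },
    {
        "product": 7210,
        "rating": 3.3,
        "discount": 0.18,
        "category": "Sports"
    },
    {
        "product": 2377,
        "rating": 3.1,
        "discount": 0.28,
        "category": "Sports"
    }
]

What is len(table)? 6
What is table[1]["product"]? 5167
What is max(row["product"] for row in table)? 8596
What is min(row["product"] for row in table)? 2377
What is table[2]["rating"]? 2.6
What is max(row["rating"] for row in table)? 3.6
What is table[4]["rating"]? 3.3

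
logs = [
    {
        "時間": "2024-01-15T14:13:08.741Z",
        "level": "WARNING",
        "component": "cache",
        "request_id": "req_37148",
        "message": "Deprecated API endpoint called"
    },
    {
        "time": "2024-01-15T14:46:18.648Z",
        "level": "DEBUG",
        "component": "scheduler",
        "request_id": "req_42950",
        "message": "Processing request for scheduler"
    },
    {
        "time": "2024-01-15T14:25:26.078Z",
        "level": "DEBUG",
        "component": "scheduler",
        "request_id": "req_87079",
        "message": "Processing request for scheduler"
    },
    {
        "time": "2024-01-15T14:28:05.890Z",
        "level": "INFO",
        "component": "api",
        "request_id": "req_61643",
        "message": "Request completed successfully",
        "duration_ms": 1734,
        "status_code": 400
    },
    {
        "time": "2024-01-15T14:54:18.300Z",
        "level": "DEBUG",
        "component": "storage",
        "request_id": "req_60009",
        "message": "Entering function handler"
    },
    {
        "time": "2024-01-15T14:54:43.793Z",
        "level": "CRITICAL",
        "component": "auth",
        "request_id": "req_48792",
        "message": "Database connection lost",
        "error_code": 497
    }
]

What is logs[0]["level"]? "WARNING"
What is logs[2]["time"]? "2024-01-15T14:25:26.078Z"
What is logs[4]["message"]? "Entering function handler"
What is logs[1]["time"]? "2024-01-15T14:46:18.648Z"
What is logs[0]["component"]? "cache"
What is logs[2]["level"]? "DEBUG"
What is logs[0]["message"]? "Deprecated API endpoint called"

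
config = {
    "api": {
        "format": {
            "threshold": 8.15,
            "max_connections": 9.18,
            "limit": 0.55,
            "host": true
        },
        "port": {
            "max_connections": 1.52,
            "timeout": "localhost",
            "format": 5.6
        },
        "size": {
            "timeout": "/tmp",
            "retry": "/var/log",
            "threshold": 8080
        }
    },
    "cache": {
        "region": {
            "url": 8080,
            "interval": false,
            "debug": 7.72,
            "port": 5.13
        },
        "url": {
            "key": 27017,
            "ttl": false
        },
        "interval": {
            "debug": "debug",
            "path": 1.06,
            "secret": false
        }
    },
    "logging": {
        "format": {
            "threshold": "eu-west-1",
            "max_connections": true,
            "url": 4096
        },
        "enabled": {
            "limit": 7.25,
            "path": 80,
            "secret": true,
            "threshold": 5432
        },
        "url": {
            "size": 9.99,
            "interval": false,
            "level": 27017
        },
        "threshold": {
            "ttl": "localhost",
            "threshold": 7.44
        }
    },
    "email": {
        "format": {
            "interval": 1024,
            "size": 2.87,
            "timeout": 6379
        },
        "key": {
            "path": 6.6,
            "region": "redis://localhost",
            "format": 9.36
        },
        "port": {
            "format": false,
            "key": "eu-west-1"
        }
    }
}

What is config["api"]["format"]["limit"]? 0.55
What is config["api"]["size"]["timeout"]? "/tmp"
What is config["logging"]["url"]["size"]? 9.99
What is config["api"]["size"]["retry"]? "/var/log"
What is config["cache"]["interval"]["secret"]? False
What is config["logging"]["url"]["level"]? 27017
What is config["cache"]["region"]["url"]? 8080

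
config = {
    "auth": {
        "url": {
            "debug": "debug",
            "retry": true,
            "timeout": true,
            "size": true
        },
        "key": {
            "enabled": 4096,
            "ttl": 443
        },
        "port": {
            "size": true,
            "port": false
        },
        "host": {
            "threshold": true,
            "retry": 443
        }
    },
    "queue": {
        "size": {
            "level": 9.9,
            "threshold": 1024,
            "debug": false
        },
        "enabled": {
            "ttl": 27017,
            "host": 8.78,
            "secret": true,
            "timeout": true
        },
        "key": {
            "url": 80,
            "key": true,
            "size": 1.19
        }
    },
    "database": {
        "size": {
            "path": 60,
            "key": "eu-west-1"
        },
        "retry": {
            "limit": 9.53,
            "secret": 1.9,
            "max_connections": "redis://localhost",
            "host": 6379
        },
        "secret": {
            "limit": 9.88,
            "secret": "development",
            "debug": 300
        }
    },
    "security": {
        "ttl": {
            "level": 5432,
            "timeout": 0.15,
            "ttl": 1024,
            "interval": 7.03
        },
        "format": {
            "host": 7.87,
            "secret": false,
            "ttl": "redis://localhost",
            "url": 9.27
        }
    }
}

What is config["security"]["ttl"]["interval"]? 7.03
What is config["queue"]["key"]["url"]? 80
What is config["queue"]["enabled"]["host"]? 8.78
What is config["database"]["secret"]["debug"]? 300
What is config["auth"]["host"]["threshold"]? True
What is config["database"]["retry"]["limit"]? 9.53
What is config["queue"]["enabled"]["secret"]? True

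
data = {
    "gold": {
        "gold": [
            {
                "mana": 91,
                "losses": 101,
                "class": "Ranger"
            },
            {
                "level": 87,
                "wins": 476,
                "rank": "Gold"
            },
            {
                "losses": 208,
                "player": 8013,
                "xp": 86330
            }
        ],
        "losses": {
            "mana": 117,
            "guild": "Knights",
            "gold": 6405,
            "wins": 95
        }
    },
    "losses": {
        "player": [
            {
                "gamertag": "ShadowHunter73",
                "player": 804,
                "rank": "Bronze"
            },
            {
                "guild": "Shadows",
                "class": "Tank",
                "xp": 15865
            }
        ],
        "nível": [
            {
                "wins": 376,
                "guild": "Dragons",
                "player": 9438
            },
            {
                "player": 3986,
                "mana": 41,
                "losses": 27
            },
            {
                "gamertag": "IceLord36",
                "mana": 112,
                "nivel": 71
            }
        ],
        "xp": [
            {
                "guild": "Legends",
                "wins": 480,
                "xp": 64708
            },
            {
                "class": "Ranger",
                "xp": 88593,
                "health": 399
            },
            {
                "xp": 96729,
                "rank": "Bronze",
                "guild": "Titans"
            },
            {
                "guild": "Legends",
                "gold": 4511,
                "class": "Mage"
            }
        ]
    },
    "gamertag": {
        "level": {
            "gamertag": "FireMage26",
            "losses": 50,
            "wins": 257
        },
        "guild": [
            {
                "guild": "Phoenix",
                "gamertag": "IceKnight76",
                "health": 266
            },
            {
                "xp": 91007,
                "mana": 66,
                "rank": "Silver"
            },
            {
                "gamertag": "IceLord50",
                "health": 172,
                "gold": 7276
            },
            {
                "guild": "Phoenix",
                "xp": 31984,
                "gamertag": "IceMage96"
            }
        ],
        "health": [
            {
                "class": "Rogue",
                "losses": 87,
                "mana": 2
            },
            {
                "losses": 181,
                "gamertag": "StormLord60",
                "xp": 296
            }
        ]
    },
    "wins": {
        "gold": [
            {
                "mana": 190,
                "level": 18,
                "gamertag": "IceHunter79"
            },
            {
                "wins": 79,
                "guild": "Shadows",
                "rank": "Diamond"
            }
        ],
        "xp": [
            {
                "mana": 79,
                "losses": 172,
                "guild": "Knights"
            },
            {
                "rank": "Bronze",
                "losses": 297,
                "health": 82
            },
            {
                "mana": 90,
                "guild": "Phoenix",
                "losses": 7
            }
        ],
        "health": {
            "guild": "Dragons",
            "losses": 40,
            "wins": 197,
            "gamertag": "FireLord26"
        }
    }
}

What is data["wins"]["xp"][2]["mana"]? 90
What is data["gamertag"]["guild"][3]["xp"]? 31984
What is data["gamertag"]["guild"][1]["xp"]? 91007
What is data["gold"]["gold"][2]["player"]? 8013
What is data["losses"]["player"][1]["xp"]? 15865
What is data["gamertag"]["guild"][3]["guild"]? "Phoenix"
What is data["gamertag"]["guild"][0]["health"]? 266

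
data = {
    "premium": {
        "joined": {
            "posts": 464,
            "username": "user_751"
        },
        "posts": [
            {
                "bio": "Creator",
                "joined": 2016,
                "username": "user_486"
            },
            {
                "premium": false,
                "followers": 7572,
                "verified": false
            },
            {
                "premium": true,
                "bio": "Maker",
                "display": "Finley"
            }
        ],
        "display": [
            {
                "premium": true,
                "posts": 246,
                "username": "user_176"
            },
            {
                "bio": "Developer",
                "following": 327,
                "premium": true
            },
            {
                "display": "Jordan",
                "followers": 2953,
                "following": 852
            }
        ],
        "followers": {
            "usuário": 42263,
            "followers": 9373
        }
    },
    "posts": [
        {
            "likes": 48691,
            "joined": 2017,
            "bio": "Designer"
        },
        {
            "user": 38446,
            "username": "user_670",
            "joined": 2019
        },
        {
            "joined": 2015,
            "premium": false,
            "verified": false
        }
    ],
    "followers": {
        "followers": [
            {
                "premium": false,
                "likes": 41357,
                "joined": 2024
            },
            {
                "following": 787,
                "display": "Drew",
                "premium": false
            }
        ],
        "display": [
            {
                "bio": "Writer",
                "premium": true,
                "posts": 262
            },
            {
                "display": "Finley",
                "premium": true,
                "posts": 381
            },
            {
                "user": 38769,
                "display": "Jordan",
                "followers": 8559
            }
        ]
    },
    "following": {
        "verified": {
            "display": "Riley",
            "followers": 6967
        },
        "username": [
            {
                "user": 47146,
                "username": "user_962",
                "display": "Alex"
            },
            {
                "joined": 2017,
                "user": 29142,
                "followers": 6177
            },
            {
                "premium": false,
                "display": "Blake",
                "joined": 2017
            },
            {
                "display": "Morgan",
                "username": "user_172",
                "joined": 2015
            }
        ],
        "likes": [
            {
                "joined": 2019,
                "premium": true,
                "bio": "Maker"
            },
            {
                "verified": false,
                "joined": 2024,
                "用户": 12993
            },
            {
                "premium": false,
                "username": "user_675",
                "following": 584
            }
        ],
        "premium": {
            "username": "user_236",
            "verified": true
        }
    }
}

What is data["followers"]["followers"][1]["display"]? "Drew"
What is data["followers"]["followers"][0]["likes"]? 41357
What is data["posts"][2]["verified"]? False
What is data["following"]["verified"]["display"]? "Riley"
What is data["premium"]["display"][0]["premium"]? True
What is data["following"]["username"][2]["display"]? "Blake"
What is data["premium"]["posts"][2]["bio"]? "Maker"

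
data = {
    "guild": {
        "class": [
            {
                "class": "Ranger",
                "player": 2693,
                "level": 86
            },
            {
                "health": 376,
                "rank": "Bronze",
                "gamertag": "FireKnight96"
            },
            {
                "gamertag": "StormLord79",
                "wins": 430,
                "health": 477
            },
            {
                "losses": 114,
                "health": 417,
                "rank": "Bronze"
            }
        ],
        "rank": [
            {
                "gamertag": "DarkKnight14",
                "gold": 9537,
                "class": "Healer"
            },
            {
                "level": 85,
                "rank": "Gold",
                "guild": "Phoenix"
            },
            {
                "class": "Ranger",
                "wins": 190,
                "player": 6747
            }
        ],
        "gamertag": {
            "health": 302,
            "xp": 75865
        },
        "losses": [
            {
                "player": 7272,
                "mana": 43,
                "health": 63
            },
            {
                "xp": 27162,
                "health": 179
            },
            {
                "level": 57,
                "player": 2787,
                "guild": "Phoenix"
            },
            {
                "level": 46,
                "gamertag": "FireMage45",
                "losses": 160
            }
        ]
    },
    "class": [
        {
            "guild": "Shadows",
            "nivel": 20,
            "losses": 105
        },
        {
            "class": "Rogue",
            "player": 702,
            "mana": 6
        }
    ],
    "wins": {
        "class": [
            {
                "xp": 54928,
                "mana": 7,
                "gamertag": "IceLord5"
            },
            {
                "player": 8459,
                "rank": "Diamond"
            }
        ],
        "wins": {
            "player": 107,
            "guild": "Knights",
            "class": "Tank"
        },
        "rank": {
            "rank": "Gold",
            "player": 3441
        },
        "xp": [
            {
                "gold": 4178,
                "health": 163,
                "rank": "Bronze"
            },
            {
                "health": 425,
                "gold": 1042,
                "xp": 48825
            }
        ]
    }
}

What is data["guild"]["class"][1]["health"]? 376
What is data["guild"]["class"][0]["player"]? 2693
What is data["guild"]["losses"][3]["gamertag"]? "FireMage45"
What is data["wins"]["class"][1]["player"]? 8459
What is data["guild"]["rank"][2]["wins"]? 190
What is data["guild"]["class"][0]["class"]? "Ranger"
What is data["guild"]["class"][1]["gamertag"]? "FireKnight96"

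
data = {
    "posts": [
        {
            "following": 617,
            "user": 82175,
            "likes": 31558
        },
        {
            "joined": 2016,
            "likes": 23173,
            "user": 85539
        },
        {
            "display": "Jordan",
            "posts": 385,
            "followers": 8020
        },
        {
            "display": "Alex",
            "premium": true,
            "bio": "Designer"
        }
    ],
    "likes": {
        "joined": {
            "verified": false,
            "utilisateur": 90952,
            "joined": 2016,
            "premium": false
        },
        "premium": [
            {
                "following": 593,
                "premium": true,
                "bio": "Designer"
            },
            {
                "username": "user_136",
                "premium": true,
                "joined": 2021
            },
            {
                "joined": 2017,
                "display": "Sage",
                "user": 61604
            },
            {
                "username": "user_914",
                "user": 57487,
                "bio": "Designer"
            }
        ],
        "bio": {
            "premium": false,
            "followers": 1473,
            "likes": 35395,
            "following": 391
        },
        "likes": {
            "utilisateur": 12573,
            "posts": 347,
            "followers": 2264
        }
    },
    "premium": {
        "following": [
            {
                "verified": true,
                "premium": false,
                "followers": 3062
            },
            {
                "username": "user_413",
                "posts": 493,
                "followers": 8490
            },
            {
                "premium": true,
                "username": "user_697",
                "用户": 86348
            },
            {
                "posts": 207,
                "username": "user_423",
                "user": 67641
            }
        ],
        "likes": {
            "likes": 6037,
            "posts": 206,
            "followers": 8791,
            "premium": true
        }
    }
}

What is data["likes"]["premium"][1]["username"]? "user_136"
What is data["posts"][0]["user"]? 82175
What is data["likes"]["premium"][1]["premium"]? True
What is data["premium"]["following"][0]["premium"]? False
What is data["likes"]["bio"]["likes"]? 35395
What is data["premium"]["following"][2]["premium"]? True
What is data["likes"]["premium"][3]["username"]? "user_914"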